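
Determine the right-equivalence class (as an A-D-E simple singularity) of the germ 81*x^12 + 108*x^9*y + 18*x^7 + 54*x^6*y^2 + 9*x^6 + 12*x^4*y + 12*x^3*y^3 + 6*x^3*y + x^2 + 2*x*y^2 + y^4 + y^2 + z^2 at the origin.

The Hessian of f at 0 is [[2, 0, 0], [0, 2, 0], [0, 0, 2]] with rank 3, so corank 0. A Groebner basis of the Jacobian ideal J(f) in C{x,y,z} is {x, y, z}; counting standard monomials gives mu = 1. Corank 0: nondegenerate Morse point, so A_1.

A1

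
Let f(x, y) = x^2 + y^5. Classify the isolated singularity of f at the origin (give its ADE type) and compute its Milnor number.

Type A4, Milnor number mu = 4.

The Hessian of f at 0 has rank 1. Corank 1: A-series; mu = 4 gives A_4.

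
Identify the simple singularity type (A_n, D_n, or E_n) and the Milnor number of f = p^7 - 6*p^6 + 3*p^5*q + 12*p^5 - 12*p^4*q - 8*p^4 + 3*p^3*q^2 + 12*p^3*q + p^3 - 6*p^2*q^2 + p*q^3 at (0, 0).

Type E_{7}, Milnor number mu = 7.

The Hessian of f at 0 has rank 0. Corank 2; j^3 = p^3 is a perfect cube, so E-series; the 4-jet and mu = 7 give E_7.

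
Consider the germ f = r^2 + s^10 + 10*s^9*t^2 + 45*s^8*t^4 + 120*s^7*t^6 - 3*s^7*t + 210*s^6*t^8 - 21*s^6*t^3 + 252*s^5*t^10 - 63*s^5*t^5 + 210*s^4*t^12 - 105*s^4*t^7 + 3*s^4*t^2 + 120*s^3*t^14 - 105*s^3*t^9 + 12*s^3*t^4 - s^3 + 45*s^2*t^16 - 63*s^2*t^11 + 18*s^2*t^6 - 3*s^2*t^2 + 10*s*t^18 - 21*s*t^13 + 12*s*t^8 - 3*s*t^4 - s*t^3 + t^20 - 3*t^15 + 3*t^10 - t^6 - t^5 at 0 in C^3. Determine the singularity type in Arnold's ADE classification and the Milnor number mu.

The Hessian of f at 0 has rank 1. Corank 2; j^3 = -s^3 is a perfect cube, so E-series; the 4-jet and mu = 7 give E_7.

Type E_7, Milnor number mu = 7.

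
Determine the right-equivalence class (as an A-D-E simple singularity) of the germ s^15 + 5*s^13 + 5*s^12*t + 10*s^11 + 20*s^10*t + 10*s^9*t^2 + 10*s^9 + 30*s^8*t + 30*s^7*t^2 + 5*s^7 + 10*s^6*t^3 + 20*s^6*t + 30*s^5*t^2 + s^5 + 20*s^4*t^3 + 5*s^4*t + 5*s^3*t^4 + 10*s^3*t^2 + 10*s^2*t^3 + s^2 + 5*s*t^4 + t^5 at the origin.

The Hessian of f at 0 has rank 1. Corank 1: A-series; mu = 4 gives A_4.

A_{4}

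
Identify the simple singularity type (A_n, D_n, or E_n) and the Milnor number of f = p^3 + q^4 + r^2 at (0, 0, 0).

Type E_{6}, Milnor number mu = 6.

The Hessian of f at 0 has rank 1. Corank 2; j^3 = p^3 is a perfect cube, so E-series; the 4-jet and mu = 6 give E_6.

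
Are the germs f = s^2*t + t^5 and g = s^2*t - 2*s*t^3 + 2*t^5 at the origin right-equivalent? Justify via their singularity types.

The Hessian of f at 0 has rank 0. Corank 2; j^3 = s^2*t has shape L^2 M (L != M), so D-series; mu = 6 gives D_6. The Hessian of g at 0 has rank 0. Corank 2; j^3 = s^2*t has shape L^2 M (L != M), so D-series; mu = 6 gives D_6. Both have type D_6, hence right-equivalent.

Yes.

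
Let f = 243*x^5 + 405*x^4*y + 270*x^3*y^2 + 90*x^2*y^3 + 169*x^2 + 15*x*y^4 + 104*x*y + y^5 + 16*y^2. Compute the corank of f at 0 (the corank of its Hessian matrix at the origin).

Hessian at 0 has rank 1.

1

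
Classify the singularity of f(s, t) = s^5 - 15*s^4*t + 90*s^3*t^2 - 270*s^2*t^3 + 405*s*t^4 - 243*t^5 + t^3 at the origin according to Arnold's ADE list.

The Hessian of f at 0 is [[0, 0], [0, 0]] with rank 0, so corank 2. A Groebner basis of the Jacobian ideal J(f) in C{s,t} is {s^4 - 12*s^3*t, t^2}; counting standard monomials gives mu = 8. Corank 2; j^3 = t^3 is a perfect cube, so E-series; the 5-jet and mu = 8 give E_8.

E_8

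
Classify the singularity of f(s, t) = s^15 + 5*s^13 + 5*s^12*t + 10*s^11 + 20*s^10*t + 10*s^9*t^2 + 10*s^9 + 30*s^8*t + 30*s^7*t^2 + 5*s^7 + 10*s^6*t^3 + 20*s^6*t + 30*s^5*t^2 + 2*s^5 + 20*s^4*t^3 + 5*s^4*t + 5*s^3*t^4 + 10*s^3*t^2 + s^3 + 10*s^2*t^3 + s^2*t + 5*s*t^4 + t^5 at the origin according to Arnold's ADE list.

The Hessian of f at 0 is [[0, 0], [0, 0]] with rank 0, so corank 2. A Groebner basis of the Jacobian ideal J(f) in C{s,t} is {-s*t/5 + t^4, s*t^2, s^2 + s*t}; counting standard monomials gives mu = 6. Corank 2; j^3 = s^2*(s + t) has shape L^2 M (L != M), so D-series; mu = 6 gives D_6.

D_{6}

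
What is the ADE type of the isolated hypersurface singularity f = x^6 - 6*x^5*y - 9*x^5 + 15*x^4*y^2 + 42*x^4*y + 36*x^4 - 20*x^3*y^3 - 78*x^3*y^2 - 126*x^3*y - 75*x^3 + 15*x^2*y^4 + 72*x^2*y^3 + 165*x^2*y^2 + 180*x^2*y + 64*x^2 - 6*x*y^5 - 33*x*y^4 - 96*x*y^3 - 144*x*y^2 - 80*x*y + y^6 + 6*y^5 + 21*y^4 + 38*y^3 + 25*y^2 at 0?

A2

The Hessian of f at 0 has rank 1. Corank 1: A-series; mu = 2 gives A_2.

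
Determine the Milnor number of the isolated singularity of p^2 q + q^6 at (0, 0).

7

The Hessian of f at 0 has rank 0. Corank 2; j^3 = p^2*q has shape L^2 M (L != M), so D-series; mu = 7 gives D_7.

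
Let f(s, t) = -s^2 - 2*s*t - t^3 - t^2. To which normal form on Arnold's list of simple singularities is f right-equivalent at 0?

The Hessian of f at 0 has rank 1. Corank 1: A-series; mu = 2 gives A_2.

A2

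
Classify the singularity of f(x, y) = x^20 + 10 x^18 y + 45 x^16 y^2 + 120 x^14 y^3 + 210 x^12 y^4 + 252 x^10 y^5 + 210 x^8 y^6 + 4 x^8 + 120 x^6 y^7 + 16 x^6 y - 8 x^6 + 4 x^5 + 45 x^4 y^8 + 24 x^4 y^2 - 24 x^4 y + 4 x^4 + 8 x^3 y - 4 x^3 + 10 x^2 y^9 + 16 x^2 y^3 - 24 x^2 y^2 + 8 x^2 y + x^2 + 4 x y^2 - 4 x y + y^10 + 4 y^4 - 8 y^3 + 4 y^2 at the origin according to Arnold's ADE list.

A_9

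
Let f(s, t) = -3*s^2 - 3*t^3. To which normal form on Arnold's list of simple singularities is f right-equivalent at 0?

A_{2}

The Hessian of f at 0 has rank 1. Corank 1: A-series; mu = 2 gives A_2.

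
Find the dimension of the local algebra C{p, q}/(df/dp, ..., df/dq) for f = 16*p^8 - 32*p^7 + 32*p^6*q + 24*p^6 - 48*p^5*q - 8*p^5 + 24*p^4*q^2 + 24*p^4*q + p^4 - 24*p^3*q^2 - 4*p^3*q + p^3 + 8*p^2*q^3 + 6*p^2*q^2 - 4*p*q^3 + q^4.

6

The Hessian of f at 0 is [[0, 0], [0, 0]] with rank 0, so corank 2. A Groebner basis of the Jacobian ideal J(f) in C{p,q} is {q^4, p*q^2 - q^3/3, p^2}; counting standard monomials gives mu = 6. Corank 2; j^3 = p^3 is a perfect cube, so E-series; the 4-jet and mu = 6 give E_6.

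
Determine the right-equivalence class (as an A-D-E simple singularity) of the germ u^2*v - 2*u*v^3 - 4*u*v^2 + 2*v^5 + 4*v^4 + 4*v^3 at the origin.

D_6

The Hessian of f at 0 has rank 0. Corank 2; j^3 = v*(u - 2*v)^2 has shape L^2 M (L != M), so D-series; mu = 6 gives D_6.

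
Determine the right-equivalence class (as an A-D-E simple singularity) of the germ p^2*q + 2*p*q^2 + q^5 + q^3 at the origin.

D_6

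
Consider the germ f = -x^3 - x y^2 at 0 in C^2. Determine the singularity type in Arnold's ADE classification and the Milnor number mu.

Type D_{4}, Milnor number mu = 4.

The Hessian of f at 0 has rank 0. Corank 2; j^3 = -x*(x^2 + y^2) splits into three distinct lines over C (the quadratic factor has nonzero discriminant), so D_4.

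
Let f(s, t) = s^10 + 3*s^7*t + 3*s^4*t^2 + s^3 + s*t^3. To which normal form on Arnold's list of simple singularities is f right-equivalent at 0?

E_7

The Hessian of f at 0 is [[0, 0], [0, 0]] with rank 0, so corank 2. A Groebner basis of the Jacobian ideal J(f) in C{s,t} is {s^3, s*t^2, 3*s^2 + t^3}; counting standard monomials gives mu = 7. Corank 2; j^3 = s^3 is a perfect cube, so E-series; the 4-jet and mu = 7 give E_7.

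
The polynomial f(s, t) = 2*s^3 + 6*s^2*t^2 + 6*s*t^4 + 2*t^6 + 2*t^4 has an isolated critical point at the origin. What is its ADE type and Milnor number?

The Hessian of f at 0 is [[0, 0], [0, 0]] with rank 0, so corank 2. A Groebner basis of the Jacobian ideal J(f) in C{s,t} is {s^3, s^2*t, s^2/2 + s*t^2, t^3}; counting standard monomials gives mu = 6. Corank 2; j^3 = 2*s^3 is a perfect cube, so E-series; the 4-jet and mu = 6 give E_6.

Type E_{6}, Milnor number mu = 6.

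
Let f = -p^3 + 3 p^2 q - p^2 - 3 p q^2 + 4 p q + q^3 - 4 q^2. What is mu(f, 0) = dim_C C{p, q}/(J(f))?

The Hessian of f at 0 has rank 1. Corank 1: A-series; mu = 2 gives A_2.

2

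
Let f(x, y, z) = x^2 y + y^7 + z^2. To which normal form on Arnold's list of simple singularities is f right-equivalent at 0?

The Hessian of f at 0 has rank 1. Corank 2; j^3 = x^2*y has shape L^2 M (L != M), so D-series; mu = 8 gives D_8.

D_8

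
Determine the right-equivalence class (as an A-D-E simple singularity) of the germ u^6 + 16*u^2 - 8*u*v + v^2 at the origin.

A_5

The Hessian of f at 0 is [[32, -8], [-8, 2]] with rank 1, so corank 1. A Groebner basis of the Jacobian ideal J(f) in C{u,v} is {v^5, u - v/4}; counting standard monomials gives mu = 5. Corank 1: A-series; mu = 5 gives A_5.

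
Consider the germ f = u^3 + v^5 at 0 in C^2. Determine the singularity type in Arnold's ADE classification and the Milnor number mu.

Type E_8, Milnor number mu = 8.

The Hessian of f at 0 is [[0, 0], [0, 0]] with rank 0, so corank 2. A Groebner basis of the Jacobian ideal J(f) in C{u,v} is {v^4, u^2}; counting standard monomials gives mu = 8. Corank 2; j^3 = u^3 is a perfect cube, so E-series; the 5-jet and mu = 8 give E_8.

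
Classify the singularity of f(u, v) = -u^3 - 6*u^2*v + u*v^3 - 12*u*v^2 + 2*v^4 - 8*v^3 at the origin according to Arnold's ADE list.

E_7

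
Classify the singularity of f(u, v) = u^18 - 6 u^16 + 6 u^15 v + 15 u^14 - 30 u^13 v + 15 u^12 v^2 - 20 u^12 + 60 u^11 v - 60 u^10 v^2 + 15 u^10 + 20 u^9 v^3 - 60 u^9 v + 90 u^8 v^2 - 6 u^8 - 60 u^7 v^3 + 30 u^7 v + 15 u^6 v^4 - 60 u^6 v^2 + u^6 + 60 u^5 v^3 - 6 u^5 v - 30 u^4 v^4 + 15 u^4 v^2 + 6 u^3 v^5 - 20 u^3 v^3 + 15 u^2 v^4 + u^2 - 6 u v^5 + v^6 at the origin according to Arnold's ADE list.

A5

The Hessian of f at 0 is [[2, 0], [0, 0]] with rank 1, so corank 1. A Groebner basis of the Jacobian ideal J(f) in C{u,v} is {v^5, u}; counting standard monomials gives mu = 5. Corank 1: A-series; mu = 5 gives A_5.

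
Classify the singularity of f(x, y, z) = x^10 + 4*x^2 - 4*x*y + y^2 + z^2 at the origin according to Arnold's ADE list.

The Hessian of f at 0 has rank 2. Corank 1: A-series; mu = 9 gives A_9.

A9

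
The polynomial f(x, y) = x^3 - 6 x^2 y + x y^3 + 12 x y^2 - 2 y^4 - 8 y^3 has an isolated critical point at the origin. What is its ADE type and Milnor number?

Type E_{7}, Milnor number mu = 7.

The Hessian of f at 0 has rank 0. Corank 2; j^3 = (x - 2*y)^3 is a perfect cube, so E-series; the 4-jet and mu = 7 give E_7.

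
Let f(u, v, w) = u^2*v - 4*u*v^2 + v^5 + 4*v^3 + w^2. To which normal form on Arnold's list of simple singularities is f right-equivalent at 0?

D6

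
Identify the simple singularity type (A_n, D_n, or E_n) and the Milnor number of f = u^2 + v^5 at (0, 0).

Type A4, Milnor number mu = 4.

The Hessian of f at 0 has rank 1. Corank 1: A-series; mu = 4 gives A_4.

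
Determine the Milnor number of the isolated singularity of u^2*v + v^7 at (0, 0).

The Hessian of f at 0 has rank 0. Corank 2; j^3 = u^2*v has shape L^2 M (L != M), so D-series; mu = 8 gives D_8.

8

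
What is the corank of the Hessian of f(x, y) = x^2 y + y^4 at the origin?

2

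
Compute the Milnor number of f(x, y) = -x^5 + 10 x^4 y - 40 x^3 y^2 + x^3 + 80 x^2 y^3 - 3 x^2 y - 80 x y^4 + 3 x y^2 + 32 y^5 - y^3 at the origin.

8

The Hessian of f at 0 has rank 0. Corank 2; j^3 = (x - y)^3 is a perfect cube, so E-series; the 5-jet and mu = 8 give E_8.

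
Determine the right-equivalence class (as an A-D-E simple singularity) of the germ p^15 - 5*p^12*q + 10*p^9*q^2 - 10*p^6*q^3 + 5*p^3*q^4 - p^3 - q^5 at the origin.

E8

The Hessian of f at 0 is [[0, 0], [0, 0]] with rank 0, so corank 2. A Groebner basis of the Jacobian ideal J(f) in C{p,q} is {q^4, p^2}; counting standard monomials gives mu = 8. Corank 2; j^3 = -p^3 is a perfect cube, so E-series; the 5-jet and mu = 8 give E_8.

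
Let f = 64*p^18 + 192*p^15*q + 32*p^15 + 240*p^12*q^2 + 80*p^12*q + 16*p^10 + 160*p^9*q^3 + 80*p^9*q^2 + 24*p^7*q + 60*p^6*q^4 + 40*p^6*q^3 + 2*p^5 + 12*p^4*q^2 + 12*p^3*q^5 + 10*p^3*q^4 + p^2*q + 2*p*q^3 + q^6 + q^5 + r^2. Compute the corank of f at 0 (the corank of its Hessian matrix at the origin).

2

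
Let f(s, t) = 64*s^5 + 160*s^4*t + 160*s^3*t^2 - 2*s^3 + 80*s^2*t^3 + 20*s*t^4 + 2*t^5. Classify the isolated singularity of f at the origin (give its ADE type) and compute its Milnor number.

The Hessian of f at 0 has rank 0. Corank 2; j^3 = -2*s^3 is a perfect cube, so E-series; the 5-jet and mu = 8 give E_8.

Type E8, Milnor number mu = 8.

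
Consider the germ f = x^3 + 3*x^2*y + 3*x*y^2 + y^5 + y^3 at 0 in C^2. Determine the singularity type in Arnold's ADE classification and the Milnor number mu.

Type E_8, Milnor number mu = 8.

The Hessian of f at 0 is [[0, 0], [0, 0]] with rank 0, so corank 2. A Groebner basis of the Jacobian ideal J(f) in C{x,y} is {y^4, x^2 + 2*x*y + y^2}; counting standard monomials gives mu = 8. Corank 2; j^3 = (x + y)^3 is a perfect cube, so E-series; the 5-jet and mu = 8 give E_8.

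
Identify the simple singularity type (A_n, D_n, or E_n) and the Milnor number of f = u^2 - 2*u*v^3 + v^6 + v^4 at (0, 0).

The Hessian of f at 0 is [[2, 0], [0, 0]] with rank 1, so corank 1. A Groebner basis of the Jacobian ideal J(f) in C{u,v} is {v^3, u}; counting standard monomials gives mu = 3. Corank 1: A-series; mu = 3 gives A_3.

Type A_{3}, Milnor number mu = 3.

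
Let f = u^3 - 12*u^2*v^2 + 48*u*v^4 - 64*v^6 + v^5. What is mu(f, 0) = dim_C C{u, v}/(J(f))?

The Hessian of f at 0 is [[0, 0], [0, 0]] with rank 0, so corank 2. A Groebner basis of the Jacobian ideal J(f) in C{u,v} is {v^4, u^3, -u^2/8 + u*v^2}; counting standard monomials gives mu = 8. Corank 2; j^3 = u^3 is a perfect cube, so E-series; the 5-jet and mu = 8 give E_8.

8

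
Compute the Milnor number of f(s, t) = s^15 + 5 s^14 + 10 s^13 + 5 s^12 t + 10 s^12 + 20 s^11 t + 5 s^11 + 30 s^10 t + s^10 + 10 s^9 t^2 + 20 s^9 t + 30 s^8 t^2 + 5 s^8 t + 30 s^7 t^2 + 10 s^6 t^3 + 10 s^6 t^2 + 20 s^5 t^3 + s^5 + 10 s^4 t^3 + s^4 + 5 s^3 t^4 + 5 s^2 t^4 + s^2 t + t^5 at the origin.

6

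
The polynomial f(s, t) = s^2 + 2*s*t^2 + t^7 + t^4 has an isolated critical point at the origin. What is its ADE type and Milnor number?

Type A_{6}, Milnor number mu = 6.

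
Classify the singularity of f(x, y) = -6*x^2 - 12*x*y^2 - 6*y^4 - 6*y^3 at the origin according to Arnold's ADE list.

A_{2}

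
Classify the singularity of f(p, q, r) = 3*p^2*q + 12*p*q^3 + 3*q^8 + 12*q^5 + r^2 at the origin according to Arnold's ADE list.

The Hessian of f at 0 has rank 1. Corank 2; j^3 = 3*p^2*q has shape L^2 M (L != M), so D-series; mu = 9 gives D_9.

D_9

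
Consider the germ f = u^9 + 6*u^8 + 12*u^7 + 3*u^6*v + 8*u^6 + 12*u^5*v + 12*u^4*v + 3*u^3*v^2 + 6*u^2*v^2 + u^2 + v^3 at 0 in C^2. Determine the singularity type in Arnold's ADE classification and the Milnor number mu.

The Hessian of f at 0 is [[2, 0], [0, 0]] with rank 1, so corank 1. A Groebner basis of the Jacobian ideal J(f) in C{u,v} is {v^2, u}; counting standard monomials gives mu = 2. Corank 1: A-series; mu = 2 gives A_2.

Type A_{2}, Milnor number mu = 2.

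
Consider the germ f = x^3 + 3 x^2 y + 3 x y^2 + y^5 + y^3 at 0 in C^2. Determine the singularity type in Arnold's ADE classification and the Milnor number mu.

The Hessian of f at 0 is [[0, 0], [0, 0]] with rank 0, so corank 2. A Groebner basis of the Jacobian ideal J(f) in C{x,y} is {y^4, x^2 + 2*x*y + y^2}; counting standard monomials gives mu = 8. Corank 2; j^3 = (x + y)^3 is a perfect cube, so E-series; the 5-jet and mu = 8 give E_8.

Type E_8, Milnor number mu = 8.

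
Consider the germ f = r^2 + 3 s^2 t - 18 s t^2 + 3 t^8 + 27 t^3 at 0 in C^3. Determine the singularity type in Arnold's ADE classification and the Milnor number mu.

The Hessian of f at 0 is [[0, 0, 0], [0, 0, 0], [0, 0, 2]] with rank 1, so corank 2. A Groebner basis of the Jacobian ideal J(f) in C{s,t,r} is {s^2/8 + t^7 - 9*t^2/8, s^3 - 27*t^3, s*t - 3*t^2, r}; counting standard monomials gives mu = 9. Corank 2; j^3 = 3*t*(s - 3*t)^2 has shape L^2 M (L != M), so D-series; mu = 9 gives D_9.

Type D_9, Milnor number mu = 9.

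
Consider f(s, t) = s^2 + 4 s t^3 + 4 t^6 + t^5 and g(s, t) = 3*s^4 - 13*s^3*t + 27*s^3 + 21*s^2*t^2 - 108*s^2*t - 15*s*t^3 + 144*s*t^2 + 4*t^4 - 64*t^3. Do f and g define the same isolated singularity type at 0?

The Hessian of f at 0 is [[2, 0], [0, 0]] with rank 1, so corank 1. A Groebner basis of the Jacobian ideal J(f) in C{s,t} is {s/2 + t^3, s^2, s*t}; counting standard monomials gives mu = 4. Corank 1: A-series; mu = 4 gives A_4. The Hessian of g at 0 is [[0, 0], [0, 0]] with rank 0, so corank 2. A Groebner basis of the Jacobian ideal J(g) in C{s,t} is {19683*s^2 - 52488*s*t + t^4 + 27*t^3 + 34992*t^2, s^3 + 756*s^2 - 2016*s*t - 4*t^3/3 + 1344*t^2, s^2*t + 405*s^2 - 1080*s*t - 11*t^3/9 + 720*t^2, 162*s^2 + s*t^2 - 432*s*t - 10*t^3/9 + 288*t^2}; counting standard monomials gives mu = 7. Corank 2; j^3 = (3*s - 4*t)^3 is a perfect cube, so E-series; the 4-jet and mu = 7 give E_7. f is A_4 but g is E_7, hence not right-equivalent.

No.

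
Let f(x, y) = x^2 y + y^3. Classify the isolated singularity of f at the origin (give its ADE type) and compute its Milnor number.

The Hessian of f at 0 has rank 0. Corank 2; j^3 = y*(x^2 + y^2) splits into three distinct lines over C (the quadratic factor has nonzero discriminant), so D_4.

Type D_4, Milnor number mu = 4.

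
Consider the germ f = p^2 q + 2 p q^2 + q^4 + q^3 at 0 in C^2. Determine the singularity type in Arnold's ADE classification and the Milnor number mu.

The Hessian of f at 0 has rank 0. Corank 2; j^3 = q*(p + q)^2 has shape L^2 M (L != M), so D-series; mu = 5 gives D_5.

Type D_{5}, Milnor number mu = 5.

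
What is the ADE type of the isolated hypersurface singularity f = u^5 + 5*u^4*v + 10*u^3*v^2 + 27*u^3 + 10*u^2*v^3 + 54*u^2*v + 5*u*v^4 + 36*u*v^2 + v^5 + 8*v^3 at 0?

E_{8}

The Hessian of f at 0 is [[0, 0], [0, 0]] with rank 0, so corank 2. A Groebner basis of the Jacobian ideal J(f) in C{u,v} is {v^5, u*v^3 + 3*v^4/4, u^2 + 4*u*v/3 + 4*v^2/9}; counting standard monomials gives mu = 8. Corank 2; j^3 = (3*u + 2*v)^3 is a perfect cube, so E-series; the 5-jet and mu = 8 give E_8.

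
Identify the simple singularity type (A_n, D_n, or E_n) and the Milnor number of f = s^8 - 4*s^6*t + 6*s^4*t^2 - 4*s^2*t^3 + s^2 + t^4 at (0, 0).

Type A_3, Milnor number mu = 3.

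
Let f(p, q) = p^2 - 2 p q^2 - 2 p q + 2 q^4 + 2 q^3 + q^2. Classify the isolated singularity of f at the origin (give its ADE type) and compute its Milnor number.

Type A3, Milnor number mu = 3.

The Hessian of f at 0 has rank 1. Corank 1: A-series; mu = 3 gives A_3.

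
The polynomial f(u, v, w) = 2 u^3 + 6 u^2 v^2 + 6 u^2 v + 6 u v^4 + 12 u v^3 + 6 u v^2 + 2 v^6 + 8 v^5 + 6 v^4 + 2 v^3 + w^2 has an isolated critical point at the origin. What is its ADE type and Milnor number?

Type E_{8}, Milnor number mu = 8.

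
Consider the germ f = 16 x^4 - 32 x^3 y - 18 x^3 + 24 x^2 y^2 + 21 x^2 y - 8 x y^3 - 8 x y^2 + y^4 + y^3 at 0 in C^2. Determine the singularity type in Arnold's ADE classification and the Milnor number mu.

Type D5, Milnor number mu = 5.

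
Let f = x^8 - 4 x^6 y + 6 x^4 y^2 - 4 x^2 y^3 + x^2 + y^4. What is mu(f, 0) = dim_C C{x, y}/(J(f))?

3

The Hessian of f at 0 has rank 1. Corank 1: A-series; mu = 3 gives A_3.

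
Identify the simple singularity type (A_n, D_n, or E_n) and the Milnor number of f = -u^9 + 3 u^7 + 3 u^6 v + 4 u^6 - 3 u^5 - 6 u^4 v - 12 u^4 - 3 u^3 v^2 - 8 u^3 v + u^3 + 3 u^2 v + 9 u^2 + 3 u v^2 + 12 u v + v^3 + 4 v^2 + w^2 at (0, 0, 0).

Type A2, Milnor number mu = 2.

The Hessian of f at 0 has rank 2. Corank 1: A-series; mu = 2 gives A_2.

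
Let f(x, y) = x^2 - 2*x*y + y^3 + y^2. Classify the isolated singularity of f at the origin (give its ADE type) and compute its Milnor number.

Type A2, Milnor number mu = 2.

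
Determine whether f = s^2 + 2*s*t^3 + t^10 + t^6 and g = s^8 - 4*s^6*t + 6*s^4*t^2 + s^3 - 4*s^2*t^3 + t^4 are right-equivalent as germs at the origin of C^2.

No.

The Hessian of f at 0 has rank 1. Corank 1: A-series; mu = 9 gives A_9. The Hessian of g at 0 has rank 0. Corank 2; j^3 = s^3 is a perfect cube, so E-series; the 4-jet and mu = 6 give E_6. f is A_9 but g is E_6, hence not right-equivalent.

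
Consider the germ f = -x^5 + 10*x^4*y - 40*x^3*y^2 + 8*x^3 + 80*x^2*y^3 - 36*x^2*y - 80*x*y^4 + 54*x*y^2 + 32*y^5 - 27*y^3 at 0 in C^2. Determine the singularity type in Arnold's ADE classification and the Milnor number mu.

The Hessian of f at 0 is [[0, 0], [0, 0]] with rank 0, so corank 2. A Groebner basis of the Jacobian ideal J(f) in C{x,y} is {y^5, x*y^3 - 13*y^4/8, x^2 - 3*x*y + 9*y^2/4}; counting standard monomials gives mu = 8. Corank 2; j^3 = (2*x - 3*y)^3 is a perfect cube, so E-series; the 5-jet and mu = 8 give E_8.

Type E_8, Milnor number mu = 8.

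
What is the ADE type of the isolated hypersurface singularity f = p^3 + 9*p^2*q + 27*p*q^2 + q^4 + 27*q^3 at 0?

The Hessian of f at 0 is [[0, 0], [0, 0]] with rank 0, so corank 2. A Groebner basis of the Jacobian ideal J(f) in C{p,q} is {q^3, p^2 + 6*p*q + 9*q^2}; counting standard monomials gives mu = 6. Corank 2; j^3 = (p + 3*q)^3 is a perfect cube, so E-series; the 4-jet and mu = 6 give E_6.

E6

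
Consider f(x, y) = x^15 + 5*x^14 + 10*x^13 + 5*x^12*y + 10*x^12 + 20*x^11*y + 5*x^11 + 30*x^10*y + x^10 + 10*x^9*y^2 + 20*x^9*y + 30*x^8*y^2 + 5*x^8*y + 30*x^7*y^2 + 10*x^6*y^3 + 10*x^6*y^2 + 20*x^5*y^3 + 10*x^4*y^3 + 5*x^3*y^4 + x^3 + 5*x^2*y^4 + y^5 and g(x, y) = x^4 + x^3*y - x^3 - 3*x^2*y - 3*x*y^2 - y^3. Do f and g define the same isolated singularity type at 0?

No.

The Hessian of f at 0 is [[0, 0], [0, 0]] with rank 0, so corank 2. A Groebner basis of the Jacobian ideal J(f) in C{x,y} is {y^4, x^2}; counting standard monomials gives mu = 8. Corank 2; j^3 = x^3 is a perfect cube, so E-series; the 5-jet and mu = 8 give E_8. The Hessian of g at 0 is [[0, 0], [0, 0]] with rank 0, so corank 2. A Groebner basis of the Jacobian ideal J(g) in C{x,y} is {3*x^2 + 6*x*y + y^4 + y^3 + 3*y^2, x^3 - 3*x^2 - 6*x*y - 3*y^2, x^2*y + 3*x^2 + 6*x*y + 3*y^2, -2*x^2 + x*y^2 - 4*x*y + y^3/3 - 2*y^2}; counting standard monomials gives mu = 7. Corank 2; j^3 = -(x + y)^3 is a perfect cube, so E-series; the 4-jet and mu = 7 give E_7. f is E_8 but g is E_7, hence not right-equivalent.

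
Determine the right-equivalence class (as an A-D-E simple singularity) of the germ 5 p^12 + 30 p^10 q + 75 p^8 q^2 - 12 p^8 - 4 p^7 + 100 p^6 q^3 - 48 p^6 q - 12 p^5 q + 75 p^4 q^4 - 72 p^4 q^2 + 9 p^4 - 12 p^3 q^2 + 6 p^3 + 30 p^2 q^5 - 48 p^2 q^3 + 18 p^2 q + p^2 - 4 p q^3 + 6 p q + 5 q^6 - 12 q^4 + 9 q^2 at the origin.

A_5

The Hessian of f at 0 has rank 1. Corank 1: A-series; mu = 5 gives A_5.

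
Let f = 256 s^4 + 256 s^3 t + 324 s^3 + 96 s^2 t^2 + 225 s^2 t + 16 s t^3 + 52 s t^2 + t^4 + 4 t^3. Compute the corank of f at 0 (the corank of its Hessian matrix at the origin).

2

Hessian at 0 has rank 0.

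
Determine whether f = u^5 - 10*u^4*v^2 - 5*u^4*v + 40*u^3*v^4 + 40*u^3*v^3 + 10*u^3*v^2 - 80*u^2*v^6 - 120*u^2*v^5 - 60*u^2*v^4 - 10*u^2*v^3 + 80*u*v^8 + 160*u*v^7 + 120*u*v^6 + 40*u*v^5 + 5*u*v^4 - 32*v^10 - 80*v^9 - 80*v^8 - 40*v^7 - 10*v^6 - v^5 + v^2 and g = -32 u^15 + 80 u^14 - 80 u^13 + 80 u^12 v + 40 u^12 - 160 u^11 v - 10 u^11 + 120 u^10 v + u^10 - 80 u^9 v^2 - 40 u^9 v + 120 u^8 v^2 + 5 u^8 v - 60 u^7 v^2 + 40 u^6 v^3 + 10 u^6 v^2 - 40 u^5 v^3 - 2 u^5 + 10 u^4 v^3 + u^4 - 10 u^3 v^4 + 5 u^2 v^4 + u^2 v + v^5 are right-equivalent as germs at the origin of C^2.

The Hessian of f at 0 has rank 1. Corank 1: A-series; mu = 4 gives A_4. The Hessian of g at 0 has rank 0. Corank 2; j^3 = u^2*v has shape L^2 M (L != M), so D-series; mu = 6 gives D_6. f is A_4 but g is D_6, hence not right-equivalent.

No.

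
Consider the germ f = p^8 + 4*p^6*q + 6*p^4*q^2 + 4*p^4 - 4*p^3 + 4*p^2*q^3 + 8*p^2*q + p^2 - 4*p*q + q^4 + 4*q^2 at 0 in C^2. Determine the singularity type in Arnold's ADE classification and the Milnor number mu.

The Hessian of f at 0 is [[2, -4], [-4, 8]] with rank 1, so corank 1. A Groebner basis of the Jacobian ideal J(f) in C{p,q} is {p^2 - p/2 + q, p*q - p/4 + q/2, -p/8 + q^2 + q/4}; counting standard monomials gives mu = 3. Corank 1: A-series; mu = 3 gives A_3.

Type A3, Milnor number mu = 3.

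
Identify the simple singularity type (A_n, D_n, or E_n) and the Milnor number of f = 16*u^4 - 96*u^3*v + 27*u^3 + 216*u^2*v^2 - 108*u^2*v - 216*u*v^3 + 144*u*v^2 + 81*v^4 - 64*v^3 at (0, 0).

The Hessian of f at 0 has rank 0. Corank 2; j^3 = (3*u - 4*v)^3 is a perfect cube, so E-series; the 4-jet and mu = 6 give E_6.

Type E_6, Milnor number mu = 6.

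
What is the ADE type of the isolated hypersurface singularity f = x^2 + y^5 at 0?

A_{4}

The Hessian of f at 0 is [[2, 0], [0, 0]] with rank 1, so corank 1. A Groebner basis of the Jacobian ideal J(f) in C{x,y} is {y^4, x}; counting standard monomials gives mu = 4. Corank 1: A-series; mu = 4 gives A_4.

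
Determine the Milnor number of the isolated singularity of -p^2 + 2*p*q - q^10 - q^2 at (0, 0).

9

The Hessian of f at 0 has rank 1. Corank 1: A-series; mu = 9 gives A_9.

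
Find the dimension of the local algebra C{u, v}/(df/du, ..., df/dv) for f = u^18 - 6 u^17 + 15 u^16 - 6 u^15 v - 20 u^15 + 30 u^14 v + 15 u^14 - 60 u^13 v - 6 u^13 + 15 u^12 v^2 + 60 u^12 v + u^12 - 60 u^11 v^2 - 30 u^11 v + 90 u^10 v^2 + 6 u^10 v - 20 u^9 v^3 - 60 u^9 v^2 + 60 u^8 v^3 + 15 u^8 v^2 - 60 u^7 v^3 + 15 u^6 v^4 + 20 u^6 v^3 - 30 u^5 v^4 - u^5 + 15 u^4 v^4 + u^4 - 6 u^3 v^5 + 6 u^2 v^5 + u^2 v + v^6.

7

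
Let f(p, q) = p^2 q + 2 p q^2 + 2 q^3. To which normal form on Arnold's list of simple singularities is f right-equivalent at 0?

D_{4}

The Hessian of f at 0 is [[0, 0], [0, 0]] with rank 0, so corank 2. A Groebner basis of the Jacobian ideal J(f) in C{p,q} is {q^3, p^2 + 2*q^2, p*q + q^2}; counting standard monomials gives mu = 4. Corank 2; j^3 = q*(p^2 + 2*p*q + 2*q^2) splits into three distinct lines over C (the quadratic factor has nonzero discriminant), so D_4.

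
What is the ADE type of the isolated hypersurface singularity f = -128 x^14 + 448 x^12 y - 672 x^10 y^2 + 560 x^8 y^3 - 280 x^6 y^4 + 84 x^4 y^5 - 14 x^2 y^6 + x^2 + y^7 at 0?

A6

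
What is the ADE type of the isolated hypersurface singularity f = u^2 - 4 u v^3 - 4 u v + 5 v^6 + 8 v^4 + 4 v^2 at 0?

A5

The Hessian of f at 0 has rank 1. Corank 1: A-series; mu = 5 gives A_5.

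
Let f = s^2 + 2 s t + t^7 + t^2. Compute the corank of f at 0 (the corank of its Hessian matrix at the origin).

1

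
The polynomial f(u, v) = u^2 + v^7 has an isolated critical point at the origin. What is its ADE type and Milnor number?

The Hessian of f at 0 has rank 1. Corank 1: A-series; mu = 6 gives A_6.

Type A_{6}, Milnor number mu = 6.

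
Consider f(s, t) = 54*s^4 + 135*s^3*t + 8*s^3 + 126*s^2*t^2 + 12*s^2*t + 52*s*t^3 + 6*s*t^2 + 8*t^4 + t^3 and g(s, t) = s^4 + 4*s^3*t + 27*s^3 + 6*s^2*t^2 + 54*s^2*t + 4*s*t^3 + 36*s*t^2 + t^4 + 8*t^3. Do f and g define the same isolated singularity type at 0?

No.

The Hessian of f at 0 is [[0, 0], [0, 0]] with rank 0, so corank 2. A Groebner basis of the Jacobian ideal J(f) in C{s,t} is {256*s^2/3 + 256*s*t/3 + t^4 + 8*t^3/9 + 64*t^2/3, s^3 + 28*s^2/3 + 28*s*t/3 + 2*t^3/9 + 7*t^2/3, s^2*t - 104*s^2/9 - 104*s*t/9 - 10*t^3/27 - 26*t^2/9, 32*s^2/3 + s*t^2 + 32*s*t/3 + 11*t^3/18 + 8*t^2/3}; counting standard monomials gives mu = 7. Corank 2; j^3 = (2*s + t)^3 is a perfect cube, so E-series; the 4-jet and mu = 7 give E_7. The Hessian of g at 0 is [[0, 0], [0, 0]] with rank 0, so corank 2. A Groebner basis of the Jacobian ideal J(g) in C{s,t} is {t^4, s*t^2 + 7*t^3/9, s^2 + 4*s*t/3 + 4*t^2/9}; counting standard monomials gives mu = 6. Corank 2; j^3 = (3*s + 2*t)^3 is a perfect cube, so E-series; the 4-jet and mu = 6 give E_6. f is E_7 but g is E_6, hence not right-equivalent.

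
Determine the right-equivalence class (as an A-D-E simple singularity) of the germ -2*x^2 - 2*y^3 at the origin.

A_{2}

The Hessian of f at 0 has rank 1. Corank 1: A-series; mu = 2 gives A_2.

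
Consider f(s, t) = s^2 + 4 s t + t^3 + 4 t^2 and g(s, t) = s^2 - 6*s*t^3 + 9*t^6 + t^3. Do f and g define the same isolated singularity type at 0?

Yes.

The Hessian of f at 0 is [[2, 4], [4, 8]] with rank 1, so corank 1. A Groebner basis of the Jacobian ideal J(f) in C{s,t} is {t^2, s + 2*t}; counting standard monomials gives mu = 2. Corank 1: A-series; mu = 2 gives A_2. The Hessian of g at 0 is [[2, 0], [0, 0]] with rank 1, so corank 1. A Groebner basis of the Jacobian ideal J(g) in C{s,t} is {t^2, s}; counting standard monomials gives mu = 2. Corank 1: A-series; mu = 2 gives A_2. Both have type A_2, hence right-equivalent.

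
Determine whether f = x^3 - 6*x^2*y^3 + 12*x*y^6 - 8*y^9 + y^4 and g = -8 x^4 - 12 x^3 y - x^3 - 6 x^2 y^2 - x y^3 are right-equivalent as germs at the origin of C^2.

No.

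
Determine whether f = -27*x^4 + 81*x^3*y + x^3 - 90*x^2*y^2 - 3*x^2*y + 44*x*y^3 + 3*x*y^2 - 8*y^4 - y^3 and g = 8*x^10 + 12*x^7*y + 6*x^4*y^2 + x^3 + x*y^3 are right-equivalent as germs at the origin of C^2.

Yes.

The Hessian of f at 0 has rank 0. Corank 2; j^3 = (x - y)^3 is a perfect cube, so E-series; the 4-jet and mu = 7 give E_7. The Hessian of g at 0 has rank 0. Corank 2; j^3 = x^3 is a perfect cube, so E-series; the 4-jet and mu = 7 give E_7. Both have type E_7, hence right-equivalent.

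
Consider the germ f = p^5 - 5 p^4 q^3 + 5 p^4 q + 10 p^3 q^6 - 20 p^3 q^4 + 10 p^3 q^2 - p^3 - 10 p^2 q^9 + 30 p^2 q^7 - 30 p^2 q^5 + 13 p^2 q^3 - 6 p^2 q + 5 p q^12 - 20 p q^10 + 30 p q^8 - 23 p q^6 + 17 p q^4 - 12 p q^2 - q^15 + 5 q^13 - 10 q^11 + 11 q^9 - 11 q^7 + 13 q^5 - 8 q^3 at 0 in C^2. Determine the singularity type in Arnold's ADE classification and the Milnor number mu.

Type E8, Milnor number mu = 8.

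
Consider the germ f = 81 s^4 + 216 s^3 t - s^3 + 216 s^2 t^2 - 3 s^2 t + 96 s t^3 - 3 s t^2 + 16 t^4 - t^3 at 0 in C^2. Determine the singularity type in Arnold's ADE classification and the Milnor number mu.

The Hessian of f at 0 has rank 0. Corank 2; j^3 = -(s + t)^3 is a perfect cube, so E-series; the 4-jet and mu = 6 give E_6.

Type E_{6}, Milnor number mu = 6.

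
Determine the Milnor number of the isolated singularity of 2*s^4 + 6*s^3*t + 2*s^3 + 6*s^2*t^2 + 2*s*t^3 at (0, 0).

The Hessian of f at 0 is [[0, 0], [0, 0]] with rank 0, so corank 2. A Groebner basis of the Jacobian ideal J(f) in C{s,t} is {3*s^2 + t^4 + t^3, s^3, s^2*t - s^2 - t^3/3, 2*s^2 + s*t^2 + 2*t^3/3}; counting standard monomials gives mu = 7. Corank 2; j^3 = 2*s^3 is a perfect cube, so E-series; the 4-jet and mu = 7 give E_7.

7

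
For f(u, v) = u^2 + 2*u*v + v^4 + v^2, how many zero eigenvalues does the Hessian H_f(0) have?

1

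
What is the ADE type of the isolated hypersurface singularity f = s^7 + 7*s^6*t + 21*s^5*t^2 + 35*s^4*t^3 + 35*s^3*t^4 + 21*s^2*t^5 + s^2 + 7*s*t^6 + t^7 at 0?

A6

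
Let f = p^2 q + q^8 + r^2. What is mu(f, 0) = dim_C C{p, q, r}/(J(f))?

The Hessian of f at 0 has rank 1. Corank 2; j^3 = p^2*q has shape L^2 M (L != M), so D-series; mu = 9 gives D_9.

9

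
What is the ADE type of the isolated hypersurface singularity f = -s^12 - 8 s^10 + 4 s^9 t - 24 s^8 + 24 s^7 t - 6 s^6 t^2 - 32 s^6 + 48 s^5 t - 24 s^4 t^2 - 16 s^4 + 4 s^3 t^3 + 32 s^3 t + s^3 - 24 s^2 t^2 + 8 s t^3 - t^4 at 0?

The Hessian of f at 0 has rank 0. Corank 2; j^3 = s^3 is a perfect cube, so E-series; the 4-jet and mu = 6 give E_6.

E6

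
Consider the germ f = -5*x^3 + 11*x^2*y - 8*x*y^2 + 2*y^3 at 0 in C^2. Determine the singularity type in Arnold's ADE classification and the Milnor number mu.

The Hessian of f at 0 is [[0, 0], [0, 0]] with rank 0, so corank 2. A Groebner basis of the Jacobian ideal J(f) in C{x,y} is {y^3, x^2 + 2*y^2, x*y + y^2}; counting standard monomials gives mu = 4. Corank 2; j^3 = -(x - y)*(5*x^2 - 6*x*y + 2*y^2) splits into three distinct lines over C (the quadratic factor has nonzero discriminant), so D_4.

Type D_4, Milnor number mu = 4.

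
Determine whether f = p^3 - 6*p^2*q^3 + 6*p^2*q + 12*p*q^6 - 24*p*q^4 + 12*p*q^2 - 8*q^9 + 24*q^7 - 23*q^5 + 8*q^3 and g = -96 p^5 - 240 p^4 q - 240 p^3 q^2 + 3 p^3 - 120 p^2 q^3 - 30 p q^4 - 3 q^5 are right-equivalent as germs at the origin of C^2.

Yes.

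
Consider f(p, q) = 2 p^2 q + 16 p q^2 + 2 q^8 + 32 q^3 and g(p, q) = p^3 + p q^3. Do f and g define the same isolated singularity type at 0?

No.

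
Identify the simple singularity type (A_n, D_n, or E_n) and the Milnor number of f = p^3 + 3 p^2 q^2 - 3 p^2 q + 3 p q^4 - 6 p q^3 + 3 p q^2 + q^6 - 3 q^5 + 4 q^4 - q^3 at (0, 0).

The Hessian of f at 0 has rank 0. Corank 2; j^3 = (p - q)^3 is a perfect cube, so E-series; the 4-jet and mu = 6 give E_6.

Type E6, Milnor number mu = 6.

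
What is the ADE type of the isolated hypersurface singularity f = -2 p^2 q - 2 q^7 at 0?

D_{8}

The Hessian of f at 0 has rank 0. Corank 2; j^3 = -2*p^2*q has shape L^2 M (L != M), so D-series; mu = 8 gives D_8.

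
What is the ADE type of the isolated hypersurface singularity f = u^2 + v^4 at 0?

A_{3}

The Hessian of f at 0 has rank 1. Corank 1: A-series; mu = 3 gives A_3.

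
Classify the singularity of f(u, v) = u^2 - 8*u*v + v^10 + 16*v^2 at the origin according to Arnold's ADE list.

The Hessian of f at 0 has rank 1. Corank 1: A-series; mu = 9 gives A_9.

A_9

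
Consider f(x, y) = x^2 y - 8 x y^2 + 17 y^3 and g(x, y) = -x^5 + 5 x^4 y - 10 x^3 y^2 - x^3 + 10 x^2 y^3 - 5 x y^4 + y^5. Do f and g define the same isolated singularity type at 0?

No.

The Hessian of f at 0 has rank 0. Corank 2; j^3 = y*(x^2 - 8*x*y + 17*y^2) splits into three distinct lines over C (the quadratic factor has nonzero discriminant), so D_4. The Hessian of g at 0 has rank 0. Corank 2; j^3 = -x^3 is a perfect cube, so E-series; the 5-jet and mu = 8 give E_8. f is D_4 but g is E_8, hence not right-equivalent.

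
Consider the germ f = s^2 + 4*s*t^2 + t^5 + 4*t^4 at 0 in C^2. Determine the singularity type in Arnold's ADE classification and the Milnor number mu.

Type A_{4}, Milnor number mu = 4.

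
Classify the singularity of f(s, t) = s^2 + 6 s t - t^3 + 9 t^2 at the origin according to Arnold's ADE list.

The Hessian of f at 0 is [[2, 6], [6, 18]] with rank 1, so corank 1. A Groebner basis of the Jacobian ideal J(f) in C{s,t} is {t^2, s + 3*t}; counting standard monomials gives mu = 2. Corank 1: A-series; mu = 2 gives A_2.

A2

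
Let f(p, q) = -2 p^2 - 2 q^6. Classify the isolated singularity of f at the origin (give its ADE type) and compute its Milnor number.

The Hessian of f at 0 is [[-4, 0], [0, 0]] with rank 1, so corank 1. A Groebner basis of the Jacobian ideal J(f) in C{p,q} is {q^5, p}; counting standard monomials gives mu = 5. Corank 1: A-series; mu = 5 gives A_5.

Type A_{5}, Milnor number mu = 5.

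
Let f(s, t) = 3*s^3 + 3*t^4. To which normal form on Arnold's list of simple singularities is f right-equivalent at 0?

The Hessian of f at 0 has rank 0. Corank 2; j^3 = 3*s^3 is a perfect cube, so E-series; the 4-jet and mu = 6 give E_6.

E_{6}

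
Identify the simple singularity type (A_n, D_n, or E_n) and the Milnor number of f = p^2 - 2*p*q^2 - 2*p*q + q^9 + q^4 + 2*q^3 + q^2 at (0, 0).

Type A_8, Milnor number mu = 8.

The Hessian of f at 0 has rank 1. Corank 1: A-series; mu = 8 gives A_8.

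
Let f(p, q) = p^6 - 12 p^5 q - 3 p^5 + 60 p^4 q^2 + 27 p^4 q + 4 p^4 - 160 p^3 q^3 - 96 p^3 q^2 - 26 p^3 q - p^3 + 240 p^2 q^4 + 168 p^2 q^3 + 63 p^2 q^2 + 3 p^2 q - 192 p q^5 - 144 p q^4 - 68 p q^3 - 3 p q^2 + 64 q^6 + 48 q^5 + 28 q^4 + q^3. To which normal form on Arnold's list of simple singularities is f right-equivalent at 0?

The Hessian of f at 0 has rank 0. Corank 2; j^3 = -(p - q)^3 is a perfect cube, so E-series; the 4-jet and mu = 6 give E_6.

E6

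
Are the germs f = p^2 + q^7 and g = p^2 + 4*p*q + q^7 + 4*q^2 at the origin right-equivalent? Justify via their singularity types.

The Hessian of f at 0 is [[2, 0], [0, 0]] with rank 1, so corank 1. A Groebner basis of the Jacobian ideal J(f) in C{p,q} is {q^6, p}; counting standard monomials gives mu = 6. Corank 1: A-series; mu = 6 gives A_6. The Hessian of g at 0 is [[2, 4], [4, 8]] with rank 1, so corank 1. A Groebner basis of the Jacobian ideal J(g) in C{p,q} is {q^6, p + 2*q}; counting standard monomials gives mu = 6. Corank 1: A-series; mu = 6 gives A_6. Both have type A_6, hence right-equivalent.

Yes.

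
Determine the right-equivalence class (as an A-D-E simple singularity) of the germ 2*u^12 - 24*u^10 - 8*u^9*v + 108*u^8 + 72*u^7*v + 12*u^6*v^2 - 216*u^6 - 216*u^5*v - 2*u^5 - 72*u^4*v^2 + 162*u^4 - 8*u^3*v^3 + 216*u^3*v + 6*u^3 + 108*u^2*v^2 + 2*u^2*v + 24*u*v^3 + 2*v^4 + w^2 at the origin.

The Hessian of f at 0 is [[0, 0, 0], [0, 0, 0], [0, 0, 2]] with rank 1, so corank 2. A Groebner basis of the Jacobian ideal J(f) in C{u,v,w} is {u*v^2, -u*v/12 + v^3, u^2 + u*v/3, w}; counting standard monomials gives mu = 5. Corank 2; j^3 = 2*u^2*(3*u + v) has shape L^2 M (L != M), so D-series; mu = 5 gives D_5.

D_5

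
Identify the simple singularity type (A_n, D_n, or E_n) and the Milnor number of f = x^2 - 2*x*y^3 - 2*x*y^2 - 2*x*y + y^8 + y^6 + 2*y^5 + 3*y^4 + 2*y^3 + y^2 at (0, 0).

Type A_{7}, Milnor number mu = 7.

The Hessian of f at 0 is [[2, -2], [-2, 2]] with rank 1, so corank 1. A Groebner basis of the Jacobian ideal J(f) in C{x,y} is {x^3 - 7*x^2 + 8*x*y^2 + 10*x*y - 5*x + 2*y^2 + 5*y, x^2*y - 2*x^2 + x*y^2 + 3*x*y - x + y, -x + y^3 + y^2 + y}; counting standard monomials gives mu = 7. Corank 1: A-series; mu = 7 gives A_7.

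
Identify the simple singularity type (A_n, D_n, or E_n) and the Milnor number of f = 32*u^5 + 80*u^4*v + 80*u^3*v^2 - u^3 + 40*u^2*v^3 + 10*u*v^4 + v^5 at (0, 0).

Type E_8, Milnor number mu = 8.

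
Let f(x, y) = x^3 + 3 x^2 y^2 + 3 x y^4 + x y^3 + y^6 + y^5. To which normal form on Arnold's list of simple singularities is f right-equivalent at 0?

The Hessian of f at 0 is [[0, 0], [0, 0]] with rank 0, so corank 2. A Groebner basis of the Jacobian ideal J(f) in C{x,y} is {-x^2 + y^4 - y^3/3, x^3, x^2*y + x^2/3 + y^3/9, x^2 + x*y^2 + y^3/3}; counting standard monomials gives mu = 7. Corank 2; j^3 = x^3 is a perfect cube, so E-series; the 4-jet and mu = 7 give E_7.

E7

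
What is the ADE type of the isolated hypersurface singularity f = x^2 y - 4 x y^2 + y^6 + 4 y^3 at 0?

The Hessian of f at 0 is [[0, 0], [0, 0]] with rank 0, so corank 2. A Groebner basis of the Jacobian ideal J(f) in C{x,y} is {x^2/6 + y^5 - 2*y^2/3, x^3 - 8*y^3, x*y - 2*y^2}; counting standard monomials gives mu = 7. Corank 2; j^3 = y*(x - 2*y)^2 has shape L^2 M (L != M), so D-series; mu = 7 gives D_7.

D_{7}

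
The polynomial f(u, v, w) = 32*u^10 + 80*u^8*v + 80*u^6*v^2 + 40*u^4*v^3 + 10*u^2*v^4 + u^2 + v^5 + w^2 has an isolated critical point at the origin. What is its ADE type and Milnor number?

Type A_4, Milnor number mu = 4.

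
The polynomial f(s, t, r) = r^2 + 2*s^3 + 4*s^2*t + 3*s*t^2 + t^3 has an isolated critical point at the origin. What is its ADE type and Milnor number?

Type D4, Milnor number mu = 4.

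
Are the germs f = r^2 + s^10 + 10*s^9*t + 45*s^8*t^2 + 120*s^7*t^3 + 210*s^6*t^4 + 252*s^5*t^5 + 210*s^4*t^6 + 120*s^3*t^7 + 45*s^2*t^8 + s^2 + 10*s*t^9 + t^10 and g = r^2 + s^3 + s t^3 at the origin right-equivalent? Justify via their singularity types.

No.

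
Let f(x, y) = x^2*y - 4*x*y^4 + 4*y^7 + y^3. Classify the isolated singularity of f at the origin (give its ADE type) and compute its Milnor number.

The Hessian of f at 0 has rank 0. Corank 2; j^3 = y*(x^2 + y^2) splits into three distinct lines over C (the quadratic factor has nonzero discriminant), so D_4.

Type D_{4}, Milnor number mu = 4.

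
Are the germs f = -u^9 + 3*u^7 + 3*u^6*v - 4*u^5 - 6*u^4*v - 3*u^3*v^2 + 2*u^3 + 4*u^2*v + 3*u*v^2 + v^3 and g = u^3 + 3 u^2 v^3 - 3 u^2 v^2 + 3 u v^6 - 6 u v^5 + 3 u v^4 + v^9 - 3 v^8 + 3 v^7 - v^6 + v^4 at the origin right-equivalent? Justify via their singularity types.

The Hessian of f at 0 is [[0, 0], [0, 0]] with rank 0, so corank 2. A Groebner basis of the Jacobian ideal J(f) in C{u,v} is {v^3, u^2 - 3*v^2/2, u*v + 3*v^2/2}; counting standard monomials gives mu = 4. Corank 2; j^3 = (u + v)*(2*u^2 + 2*u*v + v^2) splits into three distinct lines over C (the quadratic factor has nonzero discriminant), so D_4. The Hessian of g at 0 is [[0, 0], [0, 0]] with rank 0, so corank 2. A Groebner basis of the Jacobian ideal J(g) in C{u,v} is {u^3, u^2*v, -u^2/2 + u*v^2, v^3}; counting standard monomials gives mu = 6. Corank 2; j^3 = u^3 is a perfect cube, so E-series; the 4-jet and mu = 6 give E_6. f is D_4 but g is E_6, hence not right-equivalent.

No.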